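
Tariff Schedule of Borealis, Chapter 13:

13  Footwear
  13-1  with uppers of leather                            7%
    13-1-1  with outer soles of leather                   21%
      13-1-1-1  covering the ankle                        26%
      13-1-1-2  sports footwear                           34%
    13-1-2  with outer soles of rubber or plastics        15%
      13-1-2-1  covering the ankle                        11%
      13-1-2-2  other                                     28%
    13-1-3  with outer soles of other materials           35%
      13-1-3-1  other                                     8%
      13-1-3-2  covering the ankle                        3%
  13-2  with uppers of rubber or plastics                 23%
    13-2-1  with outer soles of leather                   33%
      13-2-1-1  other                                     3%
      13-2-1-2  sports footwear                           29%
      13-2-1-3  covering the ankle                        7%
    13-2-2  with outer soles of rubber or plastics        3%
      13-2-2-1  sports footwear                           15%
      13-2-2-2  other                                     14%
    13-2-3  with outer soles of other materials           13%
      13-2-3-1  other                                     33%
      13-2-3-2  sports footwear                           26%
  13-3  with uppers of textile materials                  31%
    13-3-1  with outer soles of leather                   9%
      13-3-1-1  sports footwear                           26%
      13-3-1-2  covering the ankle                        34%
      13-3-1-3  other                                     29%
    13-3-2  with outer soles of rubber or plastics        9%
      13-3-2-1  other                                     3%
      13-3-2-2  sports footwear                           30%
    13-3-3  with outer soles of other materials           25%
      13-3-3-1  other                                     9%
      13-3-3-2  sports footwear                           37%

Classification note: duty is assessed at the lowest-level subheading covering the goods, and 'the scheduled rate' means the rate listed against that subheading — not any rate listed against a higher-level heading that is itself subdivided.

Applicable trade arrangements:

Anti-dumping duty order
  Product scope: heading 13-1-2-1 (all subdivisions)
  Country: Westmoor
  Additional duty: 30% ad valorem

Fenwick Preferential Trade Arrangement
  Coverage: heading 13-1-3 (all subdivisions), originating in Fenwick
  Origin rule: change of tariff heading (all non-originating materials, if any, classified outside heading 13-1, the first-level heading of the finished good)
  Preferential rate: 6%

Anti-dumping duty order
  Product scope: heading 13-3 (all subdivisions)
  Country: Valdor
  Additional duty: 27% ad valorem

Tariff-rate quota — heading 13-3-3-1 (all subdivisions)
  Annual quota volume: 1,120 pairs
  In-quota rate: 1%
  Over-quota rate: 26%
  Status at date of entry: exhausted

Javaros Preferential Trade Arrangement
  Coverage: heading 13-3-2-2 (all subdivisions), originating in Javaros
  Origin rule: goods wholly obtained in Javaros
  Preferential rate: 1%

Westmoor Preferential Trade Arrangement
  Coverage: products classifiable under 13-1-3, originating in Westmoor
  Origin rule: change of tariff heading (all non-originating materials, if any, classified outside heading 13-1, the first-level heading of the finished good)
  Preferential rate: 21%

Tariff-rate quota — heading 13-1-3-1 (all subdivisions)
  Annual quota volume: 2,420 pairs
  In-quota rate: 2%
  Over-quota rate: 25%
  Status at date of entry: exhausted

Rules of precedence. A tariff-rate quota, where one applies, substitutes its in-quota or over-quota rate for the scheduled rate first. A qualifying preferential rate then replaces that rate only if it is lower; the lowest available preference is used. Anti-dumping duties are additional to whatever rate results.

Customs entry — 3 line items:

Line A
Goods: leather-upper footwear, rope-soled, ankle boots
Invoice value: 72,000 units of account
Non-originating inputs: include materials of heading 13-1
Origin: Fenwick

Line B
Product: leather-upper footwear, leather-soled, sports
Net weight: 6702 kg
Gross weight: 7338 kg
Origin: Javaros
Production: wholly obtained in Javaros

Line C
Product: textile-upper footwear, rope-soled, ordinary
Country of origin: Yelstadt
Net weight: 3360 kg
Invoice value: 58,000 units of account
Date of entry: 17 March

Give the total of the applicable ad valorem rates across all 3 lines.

Line A: leather-upper → 13-1; rope-soled → 13-1-3; ankle boots → 13-1-3-2. Scheduled 3%. Fenwick agreement on 13-1-3: CTH not met. → 3%.
Line B: leather-upper → 13-1; leather-soled → 13-1-1; sports → 13-1-1-2. Scheduled 34%. Javaros agreement on 13-3-2-2: 13-1-1-2 not covered. → 34%.
Line C: textile-upper → 13-3; rope-soled → 13-3-3; ordinary → 13-3-3-1. Scheduled 9%. quota on 13-3-3-1 exhausted → over-quota 26%. → 26%.
Sum: 3% + 34% + 26% = 63%.

63%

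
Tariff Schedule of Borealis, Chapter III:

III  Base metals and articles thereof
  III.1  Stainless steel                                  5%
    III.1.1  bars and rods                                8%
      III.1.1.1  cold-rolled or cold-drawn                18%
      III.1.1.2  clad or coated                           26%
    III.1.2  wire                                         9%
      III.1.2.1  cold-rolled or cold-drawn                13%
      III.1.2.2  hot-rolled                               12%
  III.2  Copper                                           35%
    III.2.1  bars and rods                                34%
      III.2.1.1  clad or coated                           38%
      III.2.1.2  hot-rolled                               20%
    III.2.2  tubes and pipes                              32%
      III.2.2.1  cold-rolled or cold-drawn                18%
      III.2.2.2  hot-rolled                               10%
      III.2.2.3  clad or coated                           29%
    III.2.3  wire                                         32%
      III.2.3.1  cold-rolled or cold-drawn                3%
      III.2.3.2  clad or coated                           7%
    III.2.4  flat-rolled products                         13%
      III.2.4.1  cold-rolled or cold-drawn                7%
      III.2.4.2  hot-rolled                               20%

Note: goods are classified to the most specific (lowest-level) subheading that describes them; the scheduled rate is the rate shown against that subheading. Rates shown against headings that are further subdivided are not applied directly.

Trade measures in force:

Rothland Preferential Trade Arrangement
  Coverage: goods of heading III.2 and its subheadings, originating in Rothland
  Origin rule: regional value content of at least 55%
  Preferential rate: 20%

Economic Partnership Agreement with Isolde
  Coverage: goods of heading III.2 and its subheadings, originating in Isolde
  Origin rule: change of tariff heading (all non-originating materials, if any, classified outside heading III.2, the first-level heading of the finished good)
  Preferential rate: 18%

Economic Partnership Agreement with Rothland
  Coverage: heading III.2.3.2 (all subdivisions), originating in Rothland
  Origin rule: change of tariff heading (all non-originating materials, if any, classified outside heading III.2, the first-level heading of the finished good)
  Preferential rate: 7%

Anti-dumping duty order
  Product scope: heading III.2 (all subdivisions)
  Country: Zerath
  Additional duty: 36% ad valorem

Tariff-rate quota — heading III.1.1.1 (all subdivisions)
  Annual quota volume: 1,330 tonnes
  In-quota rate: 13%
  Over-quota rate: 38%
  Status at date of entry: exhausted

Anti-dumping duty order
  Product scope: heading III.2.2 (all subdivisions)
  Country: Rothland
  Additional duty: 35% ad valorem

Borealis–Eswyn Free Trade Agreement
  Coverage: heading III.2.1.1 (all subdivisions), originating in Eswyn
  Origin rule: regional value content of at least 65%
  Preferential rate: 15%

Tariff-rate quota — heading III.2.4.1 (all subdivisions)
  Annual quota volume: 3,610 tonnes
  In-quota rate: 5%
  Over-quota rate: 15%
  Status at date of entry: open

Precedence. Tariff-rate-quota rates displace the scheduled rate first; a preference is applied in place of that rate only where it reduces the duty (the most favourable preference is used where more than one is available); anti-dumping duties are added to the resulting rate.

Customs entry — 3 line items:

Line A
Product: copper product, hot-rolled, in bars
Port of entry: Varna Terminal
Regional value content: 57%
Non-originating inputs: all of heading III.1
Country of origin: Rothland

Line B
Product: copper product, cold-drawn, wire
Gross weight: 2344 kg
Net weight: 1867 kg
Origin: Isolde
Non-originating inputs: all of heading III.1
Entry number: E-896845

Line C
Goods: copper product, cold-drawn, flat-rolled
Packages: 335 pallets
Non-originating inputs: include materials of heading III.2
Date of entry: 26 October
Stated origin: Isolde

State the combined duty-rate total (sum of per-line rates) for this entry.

Line A: copper → III.2; in bars → III.2.1; hot-rolled → III.2.1.2. Scheduled 20%. Rothland agreement on III.2: RVC ≥ 55% → 20% available; Rothland agreement on III.2.3.2: III.2.1.2 not covered; preference 20% not lower than 20% → no reduction. → 20%.
Line B: copper → III.2; wire → III.2.3; cold-drawn → III.2.3.1. Scheduled 3%. Isolde agreement on III.2: CTH met → 18% available; preference 18% not lower than 3% → no reduction. → 3%.
Line C: copper → III.2; flat-rolled → III.2.4; cold-drawn → III.2.4.1. Scheduled 7%. quota on III.2.4.1 open → in-quota 5%; Isolde agreement on III.2: CTH not met. → 5%.
Sum: 20% + 3% + 5% = 28%.

28%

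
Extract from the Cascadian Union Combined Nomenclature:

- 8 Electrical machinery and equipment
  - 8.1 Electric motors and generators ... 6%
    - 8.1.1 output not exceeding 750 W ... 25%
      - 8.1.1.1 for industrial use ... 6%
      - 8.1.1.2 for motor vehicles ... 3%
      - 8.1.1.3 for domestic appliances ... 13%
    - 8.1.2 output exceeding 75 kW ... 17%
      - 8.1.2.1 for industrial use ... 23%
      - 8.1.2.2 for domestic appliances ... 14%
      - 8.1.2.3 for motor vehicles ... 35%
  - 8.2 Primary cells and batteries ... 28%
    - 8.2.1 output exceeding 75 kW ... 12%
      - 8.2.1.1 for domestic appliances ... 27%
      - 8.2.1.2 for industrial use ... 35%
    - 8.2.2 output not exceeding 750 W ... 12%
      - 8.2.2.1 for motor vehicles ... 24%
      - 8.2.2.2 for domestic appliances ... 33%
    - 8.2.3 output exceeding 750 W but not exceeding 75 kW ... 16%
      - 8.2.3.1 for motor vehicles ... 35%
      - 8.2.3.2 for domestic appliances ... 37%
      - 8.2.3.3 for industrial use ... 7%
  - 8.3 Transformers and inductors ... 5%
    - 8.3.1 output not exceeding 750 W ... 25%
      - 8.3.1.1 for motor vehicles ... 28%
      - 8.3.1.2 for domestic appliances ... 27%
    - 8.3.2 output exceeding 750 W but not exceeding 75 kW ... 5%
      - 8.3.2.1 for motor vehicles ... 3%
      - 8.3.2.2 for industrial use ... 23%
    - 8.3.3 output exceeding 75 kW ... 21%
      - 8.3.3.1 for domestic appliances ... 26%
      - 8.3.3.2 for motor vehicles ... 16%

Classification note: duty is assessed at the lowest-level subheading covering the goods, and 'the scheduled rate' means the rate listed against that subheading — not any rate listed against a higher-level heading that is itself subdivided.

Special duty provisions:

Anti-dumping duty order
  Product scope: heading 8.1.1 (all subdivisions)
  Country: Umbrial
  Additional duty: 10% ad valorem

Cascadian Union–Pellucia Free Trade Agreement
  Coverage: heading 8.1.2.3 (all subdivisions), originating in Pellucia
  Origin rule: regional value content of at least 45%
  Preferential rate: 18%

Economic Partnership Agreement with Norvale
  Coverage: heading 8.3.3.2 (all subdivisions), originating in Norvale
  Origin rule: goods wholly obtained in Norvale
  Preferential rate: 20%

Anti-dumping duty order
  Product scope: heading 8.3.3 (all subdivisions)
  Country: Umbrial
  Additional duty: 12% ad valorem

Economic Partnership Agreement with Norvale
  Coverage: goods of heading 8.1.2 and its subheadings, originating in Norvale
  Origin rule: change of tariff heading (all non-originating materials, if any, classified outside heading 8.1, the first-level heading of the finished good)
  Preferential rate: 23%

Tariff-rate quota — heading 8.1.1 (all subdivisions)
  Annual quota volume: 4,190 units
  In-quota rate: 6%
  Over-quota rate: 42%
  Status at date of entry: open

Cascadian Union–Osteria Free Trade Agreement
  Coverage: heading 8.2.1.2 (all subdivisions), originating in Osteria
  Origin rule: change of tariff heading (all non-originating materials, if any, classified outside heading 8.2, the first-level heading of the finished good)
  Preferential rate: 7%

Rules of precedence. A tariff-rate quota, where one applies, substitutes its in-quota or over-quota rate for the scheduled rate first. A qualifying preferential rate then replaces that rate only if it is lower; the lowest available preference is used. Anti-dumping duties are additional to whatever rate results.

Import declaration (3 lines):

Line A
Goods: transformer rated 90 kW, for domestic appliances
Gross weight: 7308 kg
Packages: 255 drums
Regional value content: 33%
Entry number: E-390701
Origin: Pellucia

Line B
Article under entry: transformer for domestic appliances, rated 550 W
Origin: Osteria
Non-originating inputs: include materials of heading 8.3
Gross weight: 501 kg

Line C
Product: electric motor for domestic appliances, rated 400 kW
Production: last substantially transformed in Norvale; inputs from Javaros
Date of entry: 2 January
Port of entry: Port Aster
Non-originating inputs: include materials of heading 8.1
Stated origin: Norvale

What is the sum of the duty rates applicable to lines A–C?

67%

Line A: transformer → 8.3; rated 90 kW → 8.3.3; for domestic appliances → 8.3.3.1. Scheduled 26%. Pellucia agreement on 8.1.2.3: 8.3.3.1 not covered. → 26%.
Line B: transformer → 8.3; rated 550 W → 8.3.1; for domestic appliances → 8.3.1.2. Scheduled 27%. Osteria agreement on 8.2.1.2: 8.3.1.2 not covered. → 27%.
Line C: electric motor → 8.1; rated 400 kW → 8.1.2; for domestic appliances → 8.1.2.2. Scheduled 14%. Norvale agreement on 8.3.3.2: 8.1.2.2 not covered; Norvale agreement on 8.1.2: CTH not met. → 14%.
Sum: 26% + 27% + 14% = 67%.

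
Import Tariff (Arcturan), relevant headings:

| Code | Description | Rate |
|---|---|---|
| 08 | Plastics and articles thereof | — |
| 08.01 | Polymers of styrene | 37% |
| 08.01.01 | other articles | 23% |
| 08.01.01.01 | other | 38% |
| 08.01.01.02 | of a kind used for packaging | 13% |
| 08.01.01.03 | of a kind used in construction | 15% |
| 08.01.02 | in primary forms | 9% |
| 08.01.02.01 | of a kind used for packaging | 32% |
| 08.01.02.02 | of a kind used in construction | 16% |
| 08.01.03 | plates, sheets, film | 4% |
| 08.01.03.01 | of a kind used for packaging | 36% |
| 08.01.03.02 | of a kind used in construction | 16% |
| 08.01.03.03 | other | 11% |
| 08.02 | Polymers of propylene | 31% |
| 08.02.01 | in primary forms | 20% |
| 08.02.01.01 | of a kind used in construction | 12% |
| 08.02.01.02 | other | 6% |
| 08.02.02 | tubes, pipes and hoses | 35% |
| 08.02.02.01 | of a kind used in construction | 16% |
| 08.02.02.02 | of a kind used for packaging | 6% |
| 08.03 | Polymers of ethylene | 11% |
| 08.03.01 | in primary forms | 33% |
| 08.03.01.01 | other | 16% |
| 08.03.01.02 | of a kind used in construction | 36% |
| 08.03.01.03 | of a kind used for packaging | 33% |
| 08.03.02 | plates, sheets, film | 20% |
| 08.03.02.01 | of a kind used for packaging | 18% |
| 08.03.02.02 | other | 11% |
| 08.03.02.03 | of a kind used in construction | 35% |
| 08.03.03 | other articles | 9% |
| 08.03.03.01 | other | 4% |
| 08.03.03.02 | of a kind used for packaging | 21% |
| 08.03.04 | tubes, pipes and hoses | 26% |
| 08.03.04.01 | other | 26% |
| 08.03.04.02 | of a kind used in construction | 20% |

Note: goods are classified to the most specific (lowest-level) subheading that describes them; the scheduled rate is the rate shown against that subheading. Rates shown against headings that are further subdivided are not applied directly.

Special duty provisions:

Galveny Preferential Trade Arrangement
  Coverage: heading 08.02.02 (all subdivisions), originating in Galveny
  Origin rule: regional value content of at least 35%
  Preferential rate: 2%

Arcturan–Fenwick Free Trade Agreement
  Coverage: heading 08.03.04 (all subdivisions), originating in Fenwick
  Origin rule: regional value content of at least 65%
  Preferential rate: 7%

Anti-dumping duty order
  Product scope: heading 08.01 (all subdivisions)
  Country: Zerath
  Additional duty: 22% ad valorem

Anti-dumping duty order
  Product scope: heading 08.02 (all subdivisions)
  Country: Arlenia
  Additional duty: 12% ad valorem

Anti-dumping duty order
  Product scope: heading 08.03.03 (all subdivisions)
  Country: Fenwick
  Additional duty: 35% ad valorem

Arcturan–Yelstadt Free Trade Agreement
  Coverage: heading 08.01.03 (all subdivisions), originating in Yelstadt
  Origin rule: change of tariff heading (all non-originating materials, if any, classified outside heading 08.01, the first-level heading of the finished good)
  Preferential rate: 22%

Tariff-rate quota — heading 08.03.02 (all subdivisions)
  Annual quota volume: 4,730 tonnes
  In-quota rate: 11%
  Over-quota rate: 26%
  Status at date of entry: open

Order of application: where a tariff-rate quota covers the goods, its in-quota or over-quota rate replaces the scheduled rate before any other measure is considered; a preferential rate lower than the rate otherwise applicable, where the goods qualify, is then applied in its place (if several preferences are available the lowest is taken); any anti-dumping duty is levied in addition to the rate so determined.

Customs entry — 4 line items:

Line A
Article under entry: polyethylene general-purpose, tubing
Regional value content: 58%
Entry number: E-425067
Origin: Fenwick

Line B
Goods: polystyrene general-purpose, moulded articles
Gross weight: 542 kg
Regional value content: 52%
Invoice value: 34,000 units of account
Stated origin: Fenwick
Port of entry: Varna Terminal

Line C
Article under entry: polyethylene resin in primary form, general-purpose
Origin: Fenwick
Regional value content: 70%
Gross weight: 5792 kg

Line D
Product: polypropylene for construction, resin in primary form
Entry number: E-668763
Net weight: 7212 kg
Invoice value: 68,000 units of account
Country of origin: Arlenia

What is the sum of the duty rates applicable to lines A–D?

Line A: polyethylene → 08.03; tubing → 08.03.04; general-purpose → 08.03.04.01. Scheduled 26%. Fenwick agreement on 08.03.04: RVC < 65%. → 26%.
Line B: polystyrene → 08.01; moulded articles → 08.01.01; general-purpose → 08.01.01.01. Scheduled 38%. Fenwick agreement on 08.03.04: 08.01.01.01 not covered. → 38%.
Line C: polyethylene → 08.03; resin in primary form → 08.03.01; general-purpose → 08.03.01.01. Scheduled 16%. Fenwick agreement on 08.03.04: 08.03.01.01 not covered. → 16%.
Line D: polypropylene → 08.02; resin in primary form → 08.02.01; for construction → 08.02.01.01. Scheduled 12%. anti-dumping (Arlenia, 08.02): +12%; total 12% + 12% = 24%. → 24%.
Sum: 26% + 38% + 16% + 24% = 104%.

104%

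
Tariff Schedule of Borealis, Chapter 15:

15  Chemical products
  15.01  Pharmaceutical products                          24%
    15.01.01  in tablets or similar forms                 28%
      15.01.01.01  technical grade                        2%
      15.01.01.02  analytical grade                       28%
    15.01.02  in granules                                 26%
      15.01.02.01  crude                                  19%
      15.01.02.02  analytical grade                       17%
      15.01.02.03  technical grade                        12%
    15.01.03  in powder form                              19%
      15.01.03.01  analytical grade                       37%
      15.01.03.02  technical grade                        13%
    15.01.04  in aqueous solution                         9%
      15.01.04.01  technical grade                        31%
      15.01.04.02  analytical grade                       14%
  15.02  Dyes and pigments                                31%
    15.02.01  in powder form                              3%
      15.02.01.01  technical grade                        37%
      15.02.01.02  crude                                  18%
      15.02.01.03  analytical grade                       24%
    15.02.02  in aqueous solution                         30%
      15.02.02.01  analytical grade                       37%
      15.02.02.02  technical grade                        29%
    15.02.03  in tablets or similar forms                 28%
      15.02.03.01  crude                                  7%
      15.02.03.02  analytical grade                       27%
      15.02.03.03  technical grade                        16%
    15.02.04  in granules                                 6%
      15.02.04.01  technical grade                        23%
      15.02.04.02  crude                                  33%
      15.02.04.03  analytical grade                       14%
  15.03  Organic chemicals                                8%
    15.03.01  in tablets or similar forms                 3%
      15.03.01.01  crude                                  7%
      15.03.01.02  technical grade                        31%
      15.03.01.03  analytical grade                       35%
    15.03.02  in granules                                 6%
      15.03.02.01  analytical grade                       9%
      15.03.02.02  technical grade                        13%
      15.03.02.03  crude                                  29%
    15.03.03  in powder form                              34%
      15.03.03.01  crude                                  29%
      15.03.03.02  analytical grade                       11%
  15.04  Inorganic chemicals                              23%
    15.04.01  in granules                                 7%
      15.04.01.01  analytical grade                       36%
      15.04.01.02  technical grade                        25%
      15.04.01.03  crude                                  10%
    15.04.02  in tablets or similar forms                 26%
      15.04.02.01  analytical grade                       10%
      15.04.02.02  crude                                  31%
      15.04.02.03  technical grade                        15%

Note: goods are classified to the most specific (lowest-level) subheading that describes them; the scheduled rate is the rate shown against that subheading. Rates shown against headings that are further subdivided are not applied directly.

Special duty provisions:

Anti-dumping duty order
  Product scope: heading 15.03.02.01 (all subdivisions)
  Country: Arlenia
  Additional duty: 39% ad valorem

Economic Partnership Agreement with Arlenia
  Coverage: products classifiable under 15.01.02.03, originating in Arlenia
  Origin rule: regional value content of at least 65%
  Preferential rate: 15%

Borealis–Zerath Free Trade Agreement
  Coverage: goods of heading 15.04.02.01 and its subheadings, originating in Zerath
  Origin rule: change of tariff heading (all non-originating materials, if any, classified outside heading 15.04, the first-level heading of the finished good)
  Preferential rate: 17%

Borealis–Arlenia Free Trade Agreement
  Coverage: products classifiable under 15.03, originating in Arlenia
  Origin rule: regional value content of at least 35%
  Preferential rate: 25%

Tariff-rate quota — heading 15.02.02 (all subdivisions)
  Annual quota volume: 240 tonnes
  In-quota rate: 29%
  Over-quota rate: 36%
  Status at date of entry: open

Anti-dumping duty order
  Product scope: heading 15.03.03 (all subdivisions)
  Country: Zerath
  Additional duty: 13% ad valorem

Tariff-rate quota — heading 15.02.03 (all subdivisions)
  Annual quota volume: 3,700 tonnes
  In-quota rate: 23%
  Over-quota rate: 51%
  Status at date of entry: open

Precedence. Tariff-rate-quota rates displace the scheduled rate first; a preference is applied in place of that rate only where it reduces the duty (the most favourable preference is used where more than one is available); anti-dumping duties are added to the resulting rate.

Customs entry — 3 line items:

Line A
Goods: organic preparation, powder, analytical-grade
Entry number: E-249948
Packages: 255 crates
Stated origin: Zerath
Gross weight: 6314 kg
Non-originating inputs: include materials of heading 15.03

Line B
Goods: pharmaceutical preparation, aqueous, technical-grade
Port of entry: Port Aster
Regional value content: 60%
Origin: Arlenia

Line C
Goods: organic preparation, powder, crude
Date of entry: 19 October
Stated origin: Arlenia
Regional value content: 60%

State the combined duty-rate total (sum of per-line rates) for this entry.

Line A: organic → 15.03; powder → 15.03.03; analytical-grade → 15.03.03.02. Scheduled 11%. Zerath agreement on 15.04.02.01: 15.03.03.02 not covered; anti-dumping (Zerath, 15.03.03): +13%; total 11% + 13% = 24%. → 24%.
Line B: pharmaceutical → 15.01; aqueous → 15.01.04; technical-grade → 15.01.04.01. Scheduled 31%. Arlenia agreement on 15.01.02.03: 15.01.04.01 not covered; Arlenia agreement on 15.03: 15.01.04.01 not covered. → 31%.
Line C: organic → 15.03; powder → 15.03.03; crude → 15.03.03.01. Scheduled 29%. Arlenia agreement on 15.01.02.03: 15.03.03.01 not covered; Arlenia agreement on 15.03: RVC ≥ 35% → 25% available; preferential 25%. → 25%.
Sum: 24% + 31% + 25% = 80%.

80%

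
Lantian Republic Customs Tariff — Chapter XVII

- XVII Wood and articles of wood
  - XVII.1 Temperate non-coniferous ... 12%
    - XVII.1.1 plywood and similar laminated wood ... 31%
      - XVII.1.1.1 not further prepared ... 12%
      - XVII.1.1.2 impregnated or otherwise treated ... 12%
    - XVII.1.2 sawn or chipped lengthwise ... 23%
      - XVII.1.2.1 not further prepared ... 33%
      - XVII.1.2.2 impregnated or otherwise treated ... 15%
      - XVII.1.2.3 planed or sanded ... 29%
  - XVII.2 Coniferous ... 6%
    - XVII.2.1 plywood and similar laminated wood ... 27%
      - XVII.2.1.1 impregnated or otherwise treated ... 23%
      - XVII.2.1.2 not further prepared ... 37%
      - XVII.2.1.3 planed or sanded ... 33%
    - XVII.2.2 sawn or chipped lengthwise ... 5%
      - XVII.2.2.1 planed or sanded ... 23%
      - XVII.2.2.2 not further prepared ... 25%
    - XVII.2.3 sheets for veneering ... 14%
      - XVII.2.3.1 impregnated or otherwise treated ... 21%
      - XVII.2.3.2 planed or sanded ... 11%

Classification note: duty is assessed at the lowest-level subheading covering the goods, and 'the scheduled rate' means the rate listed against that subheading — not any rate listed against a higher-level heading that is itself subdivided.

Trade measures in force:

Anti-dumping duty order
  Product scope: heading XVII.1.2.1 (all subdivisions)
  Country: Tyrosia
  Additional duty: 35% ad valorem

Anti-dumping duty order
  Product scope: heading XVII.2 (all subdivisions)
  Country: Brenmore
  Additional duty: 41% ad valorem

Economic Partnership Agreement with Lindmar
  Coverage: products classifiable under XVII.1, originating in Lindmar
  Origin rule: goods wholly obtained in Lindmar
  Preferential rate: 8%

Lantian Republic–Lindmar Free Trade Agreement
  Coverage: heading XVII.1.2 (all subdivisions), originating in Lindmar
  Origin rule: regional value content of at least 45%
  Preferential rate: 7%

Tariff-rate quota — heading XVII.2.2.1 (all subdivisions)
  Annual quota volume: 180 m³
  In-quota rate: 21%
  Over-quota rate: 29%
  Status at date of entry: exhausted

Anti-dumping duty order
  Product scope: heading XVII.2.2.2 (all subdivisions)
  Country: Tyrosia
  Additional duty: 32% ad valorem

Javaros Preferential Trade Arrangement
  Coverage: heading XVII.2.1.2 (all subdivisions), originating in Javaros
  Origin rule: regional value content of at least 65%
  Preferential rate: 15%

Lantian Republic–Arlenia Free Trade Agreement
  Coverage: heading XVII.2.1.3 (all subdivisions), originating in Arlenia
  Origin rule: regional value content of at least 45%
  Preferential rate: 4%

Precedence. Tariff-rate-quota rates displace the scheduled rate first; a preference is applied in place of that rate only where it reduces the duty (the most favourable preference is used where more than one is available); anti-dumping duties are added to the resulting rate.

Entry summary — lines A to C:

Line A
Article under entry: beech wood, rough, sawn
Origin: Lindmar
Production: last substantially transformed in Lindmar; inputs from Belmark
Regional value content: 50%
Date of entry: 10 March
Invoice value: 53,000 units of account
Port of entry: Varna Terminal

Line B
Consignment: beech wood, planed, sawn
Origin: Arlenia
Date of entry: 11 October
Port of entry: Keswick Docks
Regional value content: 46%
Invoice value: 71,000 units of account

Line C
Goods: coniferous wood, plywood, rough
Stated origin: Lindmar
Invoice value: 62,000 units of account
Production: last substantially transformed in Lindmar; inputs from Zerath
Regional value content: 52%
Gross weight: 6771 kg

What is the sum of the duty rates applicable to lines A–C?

Line A: beech → XVII.1; sawn → XVII.1.2; rough → XVII.1.2.1. Scheduled 33%. Lindmar agreement on XVII.1: not wholly obtained; Lindmar agreement on XVII.1.2: RVC ≥ 45% → 7% available; preferential 7%. → 7%.
Line B: beech → XVII.1; sawn → XVII.1.2; planed → XVII.1.2.3. Scheduled 29%. Arlenia agreement on XVII.2.1.3: XVII.1.2.3 not covered. → 29%.
Line C: coniferous → XVII.2; plywood → XVII.2.1; rough → XVII.2.1.2. Scheduled 37%. Lindmar agreement on XVII.1: XVII.2.1.2 not covered; Lindmar agreement on XVII.1.2: XVII.2.1.2 not covered. → 37%.
Sum: 7% + 29% + 37% = 73%.

73%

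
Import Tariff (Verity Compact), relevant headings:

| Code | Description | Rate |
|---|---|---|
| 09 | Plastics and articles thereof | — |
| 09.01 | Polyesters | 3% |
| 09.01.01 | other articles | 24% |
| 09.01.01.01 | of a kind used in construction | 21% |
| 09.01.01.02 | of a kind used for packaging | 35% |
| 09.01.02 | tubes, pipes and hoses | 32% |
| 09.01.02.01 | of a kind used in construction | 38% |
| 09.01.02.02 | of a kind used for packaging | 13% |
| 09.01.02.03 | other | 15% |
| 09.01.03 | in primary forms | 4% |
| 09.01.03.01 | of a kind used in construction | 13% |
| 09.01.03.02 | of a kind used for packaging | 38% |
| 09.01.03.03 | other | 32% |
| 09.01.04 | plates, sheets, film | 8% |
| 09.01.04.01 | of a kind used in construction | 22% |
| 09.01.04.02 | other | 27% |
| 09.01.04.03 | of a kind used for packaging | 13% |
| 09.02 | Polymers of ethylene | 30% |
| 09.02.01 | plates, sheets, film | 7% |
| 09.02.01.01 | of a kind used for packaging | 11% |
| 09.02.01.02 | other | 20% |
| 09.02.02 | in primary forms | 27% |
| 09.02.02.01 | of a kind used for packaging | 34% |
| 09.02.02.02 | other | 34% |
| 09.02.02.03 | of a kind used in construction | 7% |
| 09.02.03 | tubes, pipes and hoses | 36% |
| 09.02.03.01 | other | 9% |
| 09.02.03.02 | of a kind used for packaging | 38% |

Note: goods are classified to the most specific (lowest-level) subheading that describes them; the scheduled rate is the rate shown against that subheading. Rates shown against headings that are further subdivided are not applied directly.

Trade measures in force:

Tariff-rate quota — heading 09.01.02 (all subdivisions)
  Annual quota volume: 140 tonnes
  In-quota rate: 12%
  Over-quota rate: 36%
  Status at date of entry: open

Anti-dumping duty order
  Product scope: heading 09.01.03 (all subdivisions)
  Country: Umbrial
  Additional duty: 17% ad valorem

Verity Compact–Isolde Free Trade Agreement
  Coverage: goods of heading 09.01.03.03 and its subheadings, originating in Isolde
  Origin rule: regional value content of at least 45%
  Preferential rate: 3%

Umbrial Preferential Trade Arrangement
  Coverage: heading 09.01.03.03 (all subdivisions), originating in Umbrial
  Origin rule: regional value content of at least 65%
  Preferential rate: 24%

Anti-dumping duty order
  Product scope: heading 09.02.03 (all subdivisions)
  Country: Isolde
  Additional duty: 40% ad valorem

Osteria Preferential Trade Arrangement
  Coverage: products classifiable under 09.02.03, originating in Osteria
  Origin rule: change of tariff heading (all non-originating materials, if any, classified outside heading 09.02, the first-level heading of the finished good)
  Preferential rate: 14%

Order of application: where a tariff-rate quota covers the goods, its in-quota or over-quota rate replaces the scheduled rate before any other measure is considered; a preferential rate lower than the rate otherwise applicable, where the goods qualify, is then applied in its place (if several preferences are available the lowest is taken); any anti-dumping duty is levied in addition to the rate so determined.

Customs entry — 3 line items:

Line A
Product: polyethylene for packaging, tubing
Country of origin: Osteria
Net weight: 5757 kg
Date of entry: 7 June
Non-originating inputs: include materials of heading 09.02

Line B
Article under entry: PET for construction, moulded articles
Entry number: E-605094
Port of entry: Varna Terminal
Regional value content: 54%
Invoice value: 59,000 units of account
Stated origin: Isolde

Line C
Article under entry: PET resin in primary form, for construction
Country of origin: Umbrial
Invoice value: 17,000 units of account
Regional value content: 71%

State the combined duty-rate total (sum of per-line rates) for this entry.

89%

Line A: polyethylene → 09.02; tubing → 09.02.03; for packaging → 09.02.03.02. Scheduled 38%. Osteria agreement on 09.02.03: CTH not met. → 38%.
Line B: PET → 09.01; moulded articles → 09.01.01; for construction → 09.01.01.01. Scheduled 21%. Isolde agreement on 09.01.03.03: 09.01.01.01 not covered. → 21%.
Line C: PET → 09.01; resin in primary form → 09.01.03; for construction → 09.01.03.01. Scheduled 13%. Umbrial agreement on 09.01.03.03: 09.01.03.01 not covered; anti-dumping (Umbrial, 09.01.03): +17%; total 13% + 17% = 30%. → 30%.
Sum: 38% + 21% + 30% = 89%.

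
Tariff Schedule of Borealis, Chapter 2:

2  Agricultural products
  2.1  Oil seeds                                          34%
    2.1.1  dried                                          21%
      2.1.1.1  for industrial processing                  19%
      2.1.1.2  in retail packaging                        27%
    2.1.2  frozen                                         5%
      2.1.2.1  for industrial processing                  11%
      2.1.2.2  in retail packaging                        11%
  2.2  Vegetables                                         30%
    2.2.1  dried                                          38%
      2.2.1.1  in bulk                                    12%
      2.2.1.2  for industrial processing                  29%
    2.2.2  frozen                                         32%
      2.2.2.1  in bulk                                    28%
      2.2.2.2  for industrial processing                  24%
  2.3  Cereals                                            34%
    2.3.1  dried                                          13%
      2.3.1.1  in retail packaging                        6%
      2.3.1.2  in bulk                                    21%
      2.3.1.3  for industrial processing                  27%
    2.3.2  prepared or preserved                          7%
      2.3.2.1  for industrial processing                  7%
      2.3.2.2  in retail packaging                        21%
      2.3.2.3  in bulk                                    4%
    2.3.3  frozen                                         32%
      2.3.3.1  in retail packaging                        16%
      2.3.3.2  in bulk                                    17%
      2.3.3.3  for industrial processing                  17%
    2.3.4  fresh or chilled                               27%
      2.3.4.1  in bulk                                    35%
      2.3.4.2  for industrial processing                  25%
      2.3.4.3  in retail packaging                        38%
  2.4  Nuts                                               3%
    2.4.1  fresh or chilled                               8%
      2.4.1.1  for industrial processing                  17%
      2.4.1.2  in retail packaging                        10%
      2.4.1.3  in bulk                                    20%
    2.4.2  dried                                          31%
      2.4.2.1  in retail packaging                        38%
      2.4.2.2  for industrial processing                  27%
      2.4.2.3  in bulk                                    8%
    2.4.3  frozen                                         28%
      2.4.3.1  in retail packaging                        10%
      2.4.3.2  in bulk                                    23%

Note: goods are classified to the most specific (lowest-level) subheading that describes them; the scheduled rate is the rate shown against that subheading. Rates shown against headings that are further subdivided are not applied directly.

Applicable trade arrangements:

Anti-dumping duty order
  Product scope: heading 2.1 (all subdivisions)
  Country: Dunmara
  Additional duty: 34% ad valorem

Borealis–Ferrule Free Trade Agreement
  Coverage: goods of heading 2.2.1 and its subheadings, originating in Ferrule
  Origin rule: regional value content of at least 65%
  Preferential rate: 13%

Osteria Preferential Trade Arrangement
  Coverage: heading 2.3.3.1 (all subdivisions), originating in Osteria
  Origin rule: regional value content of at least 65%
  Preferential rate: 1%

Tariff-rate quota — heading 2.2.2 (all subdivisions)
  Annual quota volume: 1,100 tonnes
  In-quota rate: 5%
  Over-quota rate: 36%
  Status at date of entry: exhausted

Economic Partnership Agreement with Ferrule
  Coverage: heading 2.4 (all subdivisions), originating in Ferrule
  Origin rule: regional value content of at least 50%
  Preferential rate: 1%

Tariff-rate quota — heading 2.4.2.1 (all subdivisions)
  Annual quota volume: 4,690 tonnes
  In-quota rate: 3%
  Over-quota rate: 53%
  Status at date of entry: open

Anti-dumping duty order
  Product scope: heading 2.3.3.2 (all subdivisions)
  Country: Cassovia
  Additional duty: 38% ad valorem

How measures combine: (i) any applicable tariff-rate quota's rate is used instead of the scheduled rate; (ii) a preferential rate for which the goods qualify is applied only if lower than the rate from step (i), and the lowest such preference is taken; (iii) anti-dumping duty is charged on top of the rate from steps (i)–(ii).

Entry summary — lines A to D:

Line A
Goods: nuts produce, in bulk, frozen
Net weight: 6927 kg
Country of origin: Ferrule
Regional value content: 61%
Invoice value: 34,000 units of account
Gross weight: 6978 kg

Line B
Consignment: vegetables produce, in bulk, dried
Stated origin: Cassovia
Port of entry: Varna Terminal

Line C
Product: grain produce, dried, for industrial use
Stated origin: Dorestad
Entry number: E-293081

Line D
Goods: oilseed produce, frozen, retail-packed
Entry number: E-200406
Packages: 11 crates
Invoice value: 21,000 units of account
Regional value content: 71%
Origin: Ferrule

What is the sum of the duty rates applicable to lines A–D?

51%

Line A: nuts → 2.4; frozen → 2.4.3; in bulk → 2.4.3.2. Scheduled 23%. Ferrule agreement on 2.2.1: 2.4.3.2 not covered; Ferrule agreement on 2.4: RVC ≥ 50% → 1% available; preferential 1%. → 1%.
Line B: vegetables → 2.2; dried → 2.2.1; in bulk → 2.2.1.1. Scheduled 12%. No special measure applies. → 12%.
Line C: grain → 2.3; dried → 2.3.1; for industrial use → 2.3.1.3. Scheduled 27%. No special measure applies. → 27%.
Line D: oilseed → 2.1; frozen → 2.1.2; retail-packed → 2.1.2.2. Scheduled 11%. Ferrule agreement on 2.2.1: 2.1.2.2 not covered; Ferrule agreement on 2.4: 2.1.2.2 not covered. → 11%.
Sum: 1% + 12% + 27% + 11% = 51%.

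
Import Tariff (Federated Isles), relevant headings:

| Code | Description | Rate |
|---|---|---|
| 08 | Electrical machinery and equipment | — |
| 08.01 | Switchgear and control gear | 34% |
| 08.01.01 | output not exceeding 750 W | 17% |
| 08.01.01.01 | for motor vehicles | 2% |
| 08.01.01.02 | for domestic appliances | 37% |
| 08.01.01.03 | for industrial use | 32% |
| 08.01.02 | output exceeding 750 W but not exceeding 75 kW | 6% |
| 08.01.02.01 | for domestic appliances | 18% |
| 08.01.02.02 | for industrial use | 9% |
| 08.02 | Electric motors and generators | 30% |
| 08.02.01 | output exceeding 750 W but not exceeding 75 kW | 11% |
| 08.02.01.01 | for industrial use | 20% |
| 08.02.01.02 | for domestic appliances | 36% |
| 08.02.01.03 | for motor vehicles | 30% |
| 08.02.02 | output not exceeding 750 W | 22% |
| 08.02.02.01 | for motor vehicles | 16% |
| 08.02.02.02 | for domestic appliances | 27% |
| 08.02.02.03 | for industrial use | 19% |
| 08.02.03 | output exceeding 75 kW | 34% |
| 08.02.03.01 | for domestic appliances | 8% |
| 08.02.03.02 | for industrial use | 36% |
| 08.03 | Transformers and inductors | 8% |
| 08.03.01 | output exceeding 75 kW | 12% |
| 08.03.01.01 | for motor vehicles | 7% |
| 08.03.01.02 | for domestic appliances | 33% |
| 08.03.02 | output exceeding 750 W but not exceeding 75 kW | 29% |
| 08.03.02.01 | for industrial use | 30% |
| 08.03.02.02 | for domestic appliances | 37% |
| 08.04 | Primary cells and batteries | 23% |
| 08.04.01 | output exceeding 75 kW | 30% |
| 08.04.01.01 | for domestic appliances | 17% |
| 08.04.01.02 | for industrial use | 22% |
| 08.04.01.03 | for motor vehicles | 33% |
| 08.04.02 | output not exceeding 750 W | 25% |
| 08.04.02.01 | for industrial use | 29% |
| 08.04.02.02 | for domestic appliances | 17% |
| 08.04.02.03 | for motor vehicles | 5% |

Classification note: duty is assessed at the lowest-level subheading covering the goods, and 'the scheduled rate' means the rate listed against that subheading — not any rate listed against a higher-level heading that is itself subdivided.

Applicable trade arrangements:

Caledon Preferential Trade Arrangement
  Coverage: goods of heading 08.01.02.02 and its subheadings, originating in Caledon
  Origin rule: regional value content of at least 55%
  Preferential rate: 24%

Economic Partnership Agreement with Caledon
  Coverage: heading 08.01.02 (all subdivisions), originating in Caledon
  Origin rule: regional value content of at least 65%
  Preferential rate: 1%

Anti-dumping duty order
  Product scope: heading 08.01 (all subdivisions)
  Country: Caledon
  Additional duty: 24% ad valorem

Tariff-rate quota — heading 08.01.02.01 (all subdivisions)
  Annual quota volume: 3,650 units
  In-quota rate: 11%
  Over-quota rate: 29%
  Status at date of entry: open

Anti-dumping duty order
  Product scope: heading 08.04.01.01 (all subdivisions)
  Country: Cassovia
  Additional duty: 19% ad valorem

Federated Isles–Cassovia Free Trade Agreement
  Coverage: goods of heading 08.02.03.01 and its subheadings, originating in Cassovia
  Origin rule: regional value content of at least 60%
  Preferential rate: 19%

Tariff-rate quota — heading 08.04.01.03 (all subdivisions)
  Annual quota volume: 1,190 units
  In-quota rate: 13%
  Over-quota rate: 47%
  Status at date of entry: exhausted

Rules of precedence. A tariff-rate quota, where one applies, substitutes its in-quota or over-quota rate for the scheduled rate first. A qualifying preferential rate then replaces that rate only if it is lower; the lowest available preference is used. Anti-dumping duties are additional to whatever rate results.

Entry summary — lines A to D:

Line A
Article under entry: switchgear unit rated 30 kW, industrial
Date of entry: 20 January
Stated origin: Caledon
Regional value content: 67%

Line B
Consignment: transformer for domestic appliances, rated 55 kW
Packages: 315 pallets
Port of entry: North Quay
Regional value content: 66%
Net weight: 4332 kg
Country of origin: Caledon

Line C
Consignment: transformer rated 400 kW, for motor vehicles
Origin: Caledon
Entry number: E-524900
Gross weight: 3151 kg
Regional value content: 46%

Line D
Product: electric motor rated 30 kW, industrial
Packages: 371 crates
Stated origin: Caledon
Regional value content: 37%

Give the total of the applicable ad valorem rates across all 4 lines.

Line A: switchgear unit → 08.01; rated 30 kW → 08.01.02; industrial → 08.01.02.02. Scheduled 9%. Caledon agreement on 08.01.02.02: RVC ≥ 55% → 24% available; Caledon agreement on 08.01.02: RVC ≥ 65% → 1% available; preferential 1%; anti-dumping (Caledon, 08.01): +24%; total 1% + 24% = 25%. → 25%.
Line B: transformer → 08.03; rated 55 kW → 08.03.02; for domestic appliances → 08.03.02.02. Scheduled 37%. Caledon agreement on 08.01.02.02: 08.03.02.02 not covered; Caledon agreement on 08.01.02: 08.03.02.02 not covered. → 37%.
Line C: transformer → 08.03; rated 400 kW → 08.03.01; for motor vehicles → 08.03.01.01. Scheduled 7%. Caledon agreement on 08.01.02.02: 08.03.01.01 not covered; Caledon agreement on 08.01.02: 08.03.01.01 not covered. → 7%.
Line D: electric motor → 08.02; rated 30 kW → 08.02.01; industrial → 08.02.01.01. Scheduled 20%. Caledon agreement on 08.01.02.02: 08.02.01.01 not covered; Caledon agreement on 08.01.02: 08.02.01.01 not covered. → 20%.
Sum: 25% + 37% + 7% + 20% = 89%.

89%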